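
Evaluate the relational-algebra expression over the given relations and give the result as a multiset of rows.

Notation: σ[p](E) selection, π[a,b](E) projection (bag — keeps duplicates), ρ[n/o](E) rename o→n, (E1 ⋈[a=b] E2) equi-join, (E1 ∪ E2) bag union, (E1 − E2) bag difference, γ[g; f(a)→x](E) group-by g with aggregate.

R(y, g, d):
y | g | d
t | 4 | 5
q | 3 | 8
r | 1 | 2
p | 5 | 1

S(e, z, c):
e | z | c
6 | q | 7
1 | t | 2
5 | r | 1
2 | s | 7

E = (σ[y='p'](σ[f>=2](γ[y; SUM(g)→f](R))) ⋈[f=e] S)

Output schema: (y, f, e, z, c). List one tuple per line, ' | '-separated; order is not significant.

Row counts bottom-up:
  R → 4
  γ[y; SUM(g)→f](R) → 4
  σ[f>=2](γ[y; SUM(g)→f](R)) → 3
  σ[y='p'](σ[f>=2](γ[y; SUM(g)→f](R))) → 1
  S → 4
  (σ[y='p'](σ[f>=2](γ[y; SUM(g)→f](R))) ⋈[f=e] S) → 1

== RESULT ==
y | f | e | z | c
p | 5 | 5 | r | 1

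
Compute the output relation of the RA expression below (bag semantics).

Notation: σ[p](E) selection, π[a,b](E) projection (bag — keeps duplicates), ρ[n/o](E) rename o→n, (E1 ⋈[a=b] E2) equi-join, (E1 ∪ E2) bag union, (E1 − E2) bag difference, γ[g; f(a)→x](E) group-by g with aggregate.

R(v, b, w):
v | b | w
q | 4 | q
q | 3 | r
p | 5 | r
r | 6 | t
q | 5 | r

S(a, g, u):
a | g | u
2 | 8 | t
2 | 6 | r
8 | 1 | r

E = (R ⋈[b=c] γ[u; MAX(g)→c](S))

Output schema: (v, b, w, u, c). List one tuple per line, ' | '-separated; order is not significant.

Subexpression sizes:
  R → 5
  S → 3
  γ[u; MAX(g)→c](S) → 2
  (R ⋈[b=c] γ[u; MAX(g)→c](S)) → 1

== RESULT ==
v | b | w | u | c
r | 6 | t | r | 6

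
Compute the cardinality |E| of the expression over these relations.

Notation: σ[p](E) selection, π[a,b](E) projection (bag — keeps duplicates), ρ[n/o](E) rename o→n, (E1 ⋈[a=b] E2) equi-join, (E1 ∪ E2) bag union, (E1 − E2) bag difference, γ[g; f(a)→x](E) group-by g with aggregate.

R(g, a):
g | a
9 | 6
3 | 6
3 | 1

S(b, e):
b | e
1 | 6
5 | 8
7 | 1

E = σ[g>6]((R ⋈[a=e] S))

Per-node cardinality:
  R → 3
  S → 3
  (R ⋈[a=e] S) → 3
  σ[g>6]((R ⋈[a=e] S)) → 1

|E| = 1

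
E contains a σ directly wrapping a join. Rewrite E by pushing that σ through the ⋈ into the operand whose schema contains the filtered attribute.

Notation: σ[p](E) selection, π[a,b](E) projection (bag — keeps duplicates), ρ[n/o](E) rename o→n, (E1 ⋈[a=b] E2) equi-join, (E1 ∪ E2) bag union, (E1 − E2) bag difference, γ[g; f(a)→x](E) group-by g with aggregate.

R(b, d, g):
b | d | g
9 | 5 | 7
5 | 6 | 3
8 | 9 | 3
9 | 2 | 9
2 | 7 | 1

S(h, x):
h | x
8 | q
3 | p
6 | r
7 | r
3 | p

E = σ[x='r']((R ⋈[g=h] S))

σ filters on x, owned by the right side.
E' = (R ⋈[g=h] σ[x='r'](S))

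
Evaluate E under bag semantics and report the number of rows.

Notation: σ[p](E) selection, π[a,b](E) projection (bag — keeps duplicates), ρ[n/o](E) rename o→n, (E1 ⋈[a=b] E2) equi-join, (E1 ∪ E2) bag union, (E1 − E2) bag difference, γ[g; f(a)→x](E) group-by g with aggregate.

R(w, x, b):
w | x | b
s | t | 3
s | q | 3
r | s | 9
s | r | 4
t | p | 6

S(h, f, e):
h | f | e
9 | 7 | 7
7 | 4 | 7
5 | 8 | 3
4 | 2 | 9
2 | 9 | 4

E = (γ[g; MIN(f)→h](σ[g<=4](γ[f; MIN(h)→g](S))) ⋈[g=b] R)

Stepwise |·|:
  S → 5
  γ[f; MIN(h)→g](S) → 5
  σ[g<=4](γ[f; MIN(h)→g](S)) → 2
  γ[g; MIN(f)→h](σ[g<=4](γ[f; MIN(h)→g](S))) → 2
  R → 5
  (γ[g; MIN(f)→h](σ[g<=4](γ[f; MIN(h)→g](S))) ⋈[g=b] R) → 1

|E| = 1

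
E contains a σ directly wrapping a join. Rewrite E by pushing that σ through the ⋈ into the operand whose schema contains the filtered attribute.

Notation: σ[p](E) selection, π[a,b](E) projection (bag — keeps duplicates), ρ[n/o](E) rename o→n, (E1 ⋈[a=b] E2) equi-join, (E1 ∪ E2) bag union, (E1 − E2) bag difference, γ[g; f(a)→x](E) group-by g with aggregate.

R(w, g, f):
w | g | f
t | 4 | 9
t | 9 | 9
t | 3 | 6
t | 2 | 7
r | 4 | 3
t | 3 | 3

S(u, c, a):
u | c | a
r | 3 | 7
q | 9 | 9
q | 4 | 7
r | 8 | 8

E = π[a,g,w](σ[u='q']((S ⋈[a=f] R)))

σ filters on u, owned by the left side.
E' = π[a,g,w]((σ[u='q'](S) ⋈[a=f] R))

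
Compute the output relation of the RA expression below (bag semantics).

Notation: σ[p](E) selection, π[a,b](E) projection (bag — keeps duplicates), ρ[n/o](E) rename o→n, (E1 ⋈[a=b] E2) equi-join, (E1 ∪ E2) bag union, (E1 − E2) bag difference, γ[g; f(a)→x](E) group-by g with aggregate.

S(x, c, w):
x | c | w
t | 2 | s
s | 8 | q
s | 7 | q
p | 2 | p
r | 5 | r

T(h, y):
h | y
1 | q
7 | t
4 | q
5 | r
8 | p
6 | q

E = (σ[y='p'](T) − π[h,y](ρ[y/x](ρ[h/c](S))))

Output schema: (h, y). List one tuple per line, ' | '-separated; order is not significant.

Stepwise |·|:
  T → 6
  σ[y='p'](T) → 1
  S → 5
  ρ[h/c](S) → 5
  ρ[y/x](ρ[h/c](S)) → 5
  π[h,y](ρ[y/x](ρ[h/c](S))) → 5
  (σ[y='p'](T) − π[h,y](ρ[y/x](ρ[h/c](S)))) → 1

== RESULT ==
h | y
8 | p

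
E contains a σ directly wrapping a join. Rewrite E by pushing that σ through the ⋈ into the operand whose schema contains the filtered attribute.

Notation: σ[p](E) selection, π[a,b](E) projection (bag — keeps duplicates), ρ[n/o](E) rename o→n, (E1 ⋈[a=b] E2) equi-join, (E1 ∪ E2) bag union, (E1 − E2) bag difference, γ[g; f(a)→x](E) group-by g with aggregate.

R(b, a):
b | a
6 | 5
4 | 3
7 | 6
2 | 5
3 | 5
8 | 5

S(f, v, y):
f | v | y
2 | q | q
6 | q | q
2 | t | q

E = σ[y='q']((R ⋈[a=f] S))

σ filters on y, owned by the right side.
E' = (R ⋈[a=f] σ[y='q'](S))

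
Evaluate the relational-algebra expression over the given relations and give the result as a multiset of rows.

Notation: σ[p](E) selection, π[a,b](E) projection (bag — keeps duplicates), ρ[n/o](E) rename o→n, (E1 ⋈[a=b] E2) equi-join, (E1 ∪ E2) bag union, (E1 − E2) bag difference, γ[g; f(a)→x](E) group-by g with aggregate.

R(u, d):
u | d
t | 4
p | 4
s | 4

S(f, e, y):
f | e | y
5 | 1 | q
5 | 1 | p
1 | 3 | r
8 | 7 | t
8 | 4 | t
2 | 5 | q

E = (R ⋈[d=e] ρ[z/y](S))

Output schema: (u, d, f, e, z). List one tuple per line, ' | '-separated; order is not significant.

Subexpression sizes:
  R → 3
  S → 6
  ρ[z/y](S) → 6
  (R ⋈[d=e] ρ[z/y](S)) → 3

== RESULT ==
u | d | f | e | z
p | 4 | 8 | 4 | t
s | 4 | 8 | 4 | t
t | 4 | 8 | 4 | t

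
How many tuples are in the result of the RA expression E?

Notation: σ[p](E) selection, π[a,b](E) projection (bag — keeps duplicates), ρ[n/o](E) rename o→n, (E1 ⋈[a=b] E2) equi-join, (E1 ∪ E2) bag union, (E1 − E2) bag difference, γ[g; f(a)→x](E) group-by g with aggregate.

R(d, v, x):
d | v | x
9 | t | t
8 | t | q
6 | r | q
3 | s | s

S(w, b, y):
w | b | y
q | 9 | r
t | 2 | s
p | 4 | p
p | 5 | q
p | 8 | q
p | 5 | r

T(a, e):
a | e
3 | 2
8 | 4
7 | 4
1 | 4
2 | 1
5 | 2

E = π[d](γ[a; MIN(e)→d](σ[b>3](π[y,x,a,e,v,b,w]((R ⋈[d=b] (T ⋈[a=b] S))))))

Stepwise |·|:
  R → 4
  T → 6
  S → 6
  (T ⋈[a=b] S) → 4
  (R ⋈[d=b] (T ⋈[a=b] S)) → 1
  π[y,x,a,e,v,b,w]((R ⋈[d=b] (T ⋈[a=b] S))) → 1
  σ[b>3](π[y,x,a,e,v,b,w]((R ⋈[d=b] (T ⋈[a=b] S)))) → 1
  γ[a; MIN(e)→d](σ[b>3](π[y,x,a,e,v,b,w]((R ⋈[d=b] (T ⋈[a=b] S))))) → 1
  π[d](γ[a; MIN(e)→d](σ[b>3](π[y,x,a,e,v,b,w]((R ⋈[d=b] (T ⋈[a=b] S)))))) → 1

|E| = 1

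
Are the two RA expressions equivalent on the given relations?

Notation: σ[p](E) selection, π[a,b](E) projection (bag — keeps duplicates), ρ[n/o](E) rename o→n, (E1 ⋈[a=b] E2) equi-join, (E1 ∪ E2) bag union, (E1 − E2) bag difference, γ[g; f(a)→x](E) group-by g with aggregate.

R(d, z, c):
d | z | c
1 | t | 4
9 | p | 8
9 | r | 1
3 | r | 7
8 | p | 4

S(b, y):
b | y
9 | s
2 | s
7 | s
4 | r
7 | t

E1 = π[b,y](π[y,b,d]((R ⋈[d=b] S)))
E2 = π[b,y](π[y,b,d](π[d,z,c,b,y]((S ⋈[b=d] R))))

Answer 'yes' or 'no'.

E1 row counts bottom-up:
  R → 5
  S → 5
  (R ⋈[d=b] S) → 2
  π[y,b,d]((R ⋈[d=b] S)) → 2
  π[b,y](π[y,b,d]((R ⋈[d=b] S))) → 2
E2 row counts bottom-up:
  S → 5
  R → 5
  (S ⋈[b=d] R) → 2
  π[d,z,c,b,y]((S ⋈[b=d] R)) → 2
  π[y,b,d](π[d,z,c,b,y]((S ⋈[b=d] R))) → 2
  π[b,y](π[y,b,d](π[d,z,c,b,y]((S ⋈[b=d] R)))) → 2

E1 and E2 produce the same multiset:
b | y
9 | s
9 | s

yes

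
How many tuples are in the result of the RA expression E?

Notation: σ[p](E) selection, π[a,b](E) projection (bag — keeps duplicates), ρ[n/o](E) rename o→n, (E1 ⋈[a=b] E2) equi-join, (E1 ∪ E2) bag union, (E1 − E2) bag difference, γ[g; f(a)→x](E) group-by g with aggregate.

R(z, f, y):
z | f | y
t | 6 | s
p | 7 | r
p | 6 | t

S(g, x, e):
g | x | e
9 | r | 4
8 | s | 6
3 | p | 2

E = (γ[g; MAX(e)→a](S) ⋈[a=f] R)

Row counts bottom-up:
  S → 3
  γ[g; MAX(e)→a](S) → 3
  R → 3
  (γ[g; MAX(e)→a](S) ⋈[a=f] R) → 2

|E| = 2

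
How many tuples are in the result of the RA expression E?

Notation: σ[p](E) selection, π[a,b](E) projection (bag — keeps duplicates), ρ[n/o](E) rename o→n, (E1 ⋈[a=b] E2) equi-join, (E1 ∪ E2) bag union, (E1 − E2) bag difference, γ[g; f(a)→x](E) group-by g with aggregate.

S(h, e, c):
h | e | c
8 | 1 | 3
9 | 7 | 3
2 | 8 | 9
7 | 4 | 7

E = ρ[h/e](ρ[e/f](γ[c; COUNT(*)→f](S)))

Subexpression sizes:
  S → 4
  γ[c; COUNT(*)→f](S) → 3
  ρ[e/f](γ[c; COUNT(*)→f](S)) → 3
  ρ[h/e](ρ[e/f](γ[c; COUNT(*)→f](S))) → 3

|E| = 3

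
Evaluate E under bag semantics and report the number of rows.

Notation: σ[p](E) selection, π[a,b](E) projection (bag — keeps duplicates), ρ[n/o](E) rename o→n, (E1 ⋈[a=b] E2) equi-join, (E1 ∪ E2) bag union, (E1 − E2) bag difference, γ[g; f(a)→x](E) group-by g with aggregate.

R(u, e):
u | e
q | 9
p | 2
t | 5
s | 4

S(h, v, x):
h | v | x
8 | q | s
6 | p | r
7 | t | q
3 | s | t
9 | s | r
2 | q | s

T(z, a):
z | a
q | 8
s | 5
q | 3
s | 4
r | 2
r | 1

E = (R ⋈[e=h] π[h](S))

Stepwise |·|:
  R → 4
  S → 6
  π[h](S) → 6
  (R ⋈[e=h] π[h](S)) → 2

|E| = 2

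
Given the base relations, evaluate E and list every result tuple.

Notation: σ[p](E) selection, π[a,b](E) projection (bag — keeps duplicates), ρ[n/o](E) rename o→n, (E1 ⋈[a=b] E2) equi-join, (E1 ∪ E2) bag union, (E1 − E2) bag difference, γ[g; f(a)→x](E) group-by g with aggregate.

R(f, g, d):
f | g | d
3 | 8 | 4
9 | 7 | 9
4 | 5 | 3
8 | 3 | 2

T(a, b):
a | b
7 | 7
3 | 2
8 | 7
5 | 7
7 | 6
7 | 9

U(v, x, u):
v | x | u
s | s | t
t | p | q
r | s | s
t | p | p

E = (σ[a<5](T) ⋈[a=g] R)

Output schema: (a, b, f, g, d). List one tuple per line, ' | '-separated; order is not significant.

Stepwise |·|:
  T → 6
  σ[a<5](T) → 1
  R → 4
  (σ[a<5](T) ⋈[a=g] R) → 1

== RESULT ==
a | b | f | g | d
3 | 2 | 8 | 3 | 2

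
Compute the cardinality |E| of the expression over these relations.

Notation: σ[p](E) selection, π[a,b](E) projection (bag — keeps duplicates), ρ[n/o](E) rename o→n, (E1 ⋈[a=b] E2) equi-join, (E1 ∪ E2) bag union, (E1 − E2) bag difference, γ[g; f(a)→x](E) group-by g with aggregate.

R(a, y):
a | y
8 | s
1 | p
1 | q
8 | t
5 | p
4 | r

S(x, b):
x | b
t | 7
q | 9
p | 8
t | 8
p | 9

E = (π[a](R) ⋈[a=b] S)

Subexpression sizes:
  R → 6
  π[a](R) → 6
  S → 5
  (π[a](R) ⋈[a=b] S) → 4

|E| = 4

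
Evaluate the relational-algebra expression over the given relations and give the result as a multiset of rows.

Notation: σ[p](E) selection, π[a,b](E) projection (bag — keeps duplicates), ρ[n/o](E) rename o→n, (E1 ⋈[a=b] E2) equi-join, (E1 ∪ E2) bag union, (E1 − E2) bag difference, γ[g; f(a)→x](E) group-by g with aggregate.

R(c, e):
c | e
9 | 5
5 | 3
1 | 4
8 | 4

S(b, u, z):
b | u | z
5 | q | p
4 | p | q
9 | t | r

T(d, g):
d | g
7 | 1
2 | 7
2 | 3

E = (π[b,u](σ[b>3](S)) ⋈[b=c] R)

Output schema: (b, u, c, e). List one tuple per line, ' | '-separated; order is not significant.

Row counts bottom-up:
  S → 3
  σ[b>3](S) → 3
  π[b,u](σ[b>3](S)) → 3
  R → 4
  (π[b,u](σ[b>3](S)) ⋈[b=c] R) → 2

== RESULT ==
b | u | c | e
5 | q | 5 | 3
9 | t | 9 | 5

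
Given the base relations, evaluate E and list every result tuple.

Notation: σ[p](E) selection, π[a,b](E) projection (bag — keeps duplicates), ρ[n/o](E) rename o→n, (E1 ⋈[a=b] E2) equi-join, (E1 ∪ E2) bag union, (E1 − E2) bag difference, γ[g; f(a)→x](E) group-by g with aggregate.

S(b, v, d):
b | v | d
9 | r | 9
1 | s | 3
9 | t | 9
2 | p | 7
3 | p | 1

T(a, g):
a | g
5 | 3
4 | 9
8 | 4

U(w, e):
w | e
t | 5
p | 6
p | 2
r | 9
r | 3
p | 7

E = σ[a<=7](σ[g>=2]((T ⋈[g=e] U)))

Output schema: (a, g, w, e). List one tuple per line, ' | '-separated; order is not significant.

Row counts bottom-up:
  T → 3
  U → 6
  (T ⋈[g=e] U) → 2
  σ[g>=2]((T ⋈[g=e] U)) → 2
  σ[a<=7](σ[g>=2]((T ⋈[g=e] U))) → 2

== RESULT ==
a | g | w | e
4 | 9 | r | 9
5 | 3 | r | 3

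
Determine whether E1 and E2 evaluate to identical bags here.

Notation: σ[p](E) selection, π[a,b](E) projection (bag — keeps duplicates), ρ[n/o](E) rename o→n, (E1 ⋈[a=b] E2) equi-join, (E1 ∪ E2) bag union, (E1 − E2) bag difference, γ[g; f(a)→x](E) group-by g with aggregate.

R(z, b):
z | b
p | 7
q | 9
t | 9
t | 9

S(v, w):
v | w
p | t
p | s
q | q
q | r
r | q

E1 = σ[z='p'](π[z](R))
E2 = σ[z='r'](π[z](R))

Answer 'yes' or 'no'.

E1 stepwise |·|:
  R → 4
  π[z](R) → 4
  σ[z='p'](π[z](R)) → 1
E2 stepwise |·|:
  R → 4
  π[z](R) → 4
  σ[z='r'](π[z](R)) → 0

E1 result:
z
p
E2 result:
z
(0 rows)
Witness: ('p',) appears 1× in E1 but 0× in E2.

no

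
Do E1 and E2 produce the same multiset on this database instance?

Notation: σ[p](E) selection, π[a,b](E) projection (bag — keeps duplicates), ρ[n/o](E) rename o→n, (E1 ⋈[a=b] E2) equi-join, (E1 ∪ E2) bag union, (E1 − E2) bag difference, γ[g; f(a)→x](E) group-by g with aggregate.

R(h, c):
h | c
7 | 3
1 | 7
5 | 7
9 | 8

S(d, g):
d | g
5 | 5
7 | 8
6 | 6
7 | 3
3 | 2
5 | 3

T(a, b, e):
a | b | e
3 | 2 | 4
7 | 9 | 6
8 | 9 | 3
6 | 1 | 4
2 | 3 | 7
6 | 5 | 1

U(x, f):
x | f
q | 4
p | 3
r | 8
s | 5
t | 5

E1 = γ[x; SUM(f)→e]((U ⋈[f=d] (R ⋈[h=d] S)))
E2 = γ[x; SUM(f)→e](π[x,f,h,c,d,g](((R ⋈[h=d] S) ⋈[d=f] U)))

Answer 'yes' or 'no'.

E1 stepwise |·|:
  U → 5
  R → 4
  S → 6
  (R ⋈[h=d] S) → 4
  (U ⋈[f=d] (R ⋈[h=d] S)) → 4
  γ[x; SUM(f)→e]((U ⋈[f=d] (R ⋈[h=d] S))) → 2
E2 stepwise |·|:
  R → 4
  S → 6
  (R ⋈[h=d] S) → 4
  U → 5
  ((R ⋈[h=d] S) ⋈[d=f] U) → 4
  π[x,f,h,c,d,g](((R ⋈[h=d] S) ⋈[d=f] U)) → 4
  γ[x; SUM(f)→e](π[x,f,h,c,d,g](((R ⋈[h=d] S) ⋈[d=f] U))) → 2

E1 and E2 produce the same multiset:
x | e
s | 10
t | 10

yes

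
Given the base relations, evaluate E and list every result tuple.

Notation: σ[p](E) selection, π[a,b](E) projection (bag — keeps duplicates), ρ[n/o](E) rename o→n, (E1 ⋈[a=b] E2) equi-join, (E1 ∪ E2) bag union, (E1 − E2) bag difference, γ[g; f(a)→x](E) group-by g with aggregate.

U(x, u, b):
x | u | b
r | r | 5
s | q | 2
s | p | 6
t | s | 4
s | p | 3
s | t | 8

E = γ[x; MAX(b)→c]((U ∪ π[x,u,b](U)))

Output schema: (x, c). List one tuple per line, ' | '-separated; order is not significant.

Subexpression sizes:
  U → 6
  U → 6
  π[x,u,b](U) → 6
  (U ∪ π[x,u,b](U)) → 12
  γ[x; MAX(b)→c]((U ∪ π[x,u,b](U))) → 3

== RESULT ==
x | c
r | 5
s | 8
t | 4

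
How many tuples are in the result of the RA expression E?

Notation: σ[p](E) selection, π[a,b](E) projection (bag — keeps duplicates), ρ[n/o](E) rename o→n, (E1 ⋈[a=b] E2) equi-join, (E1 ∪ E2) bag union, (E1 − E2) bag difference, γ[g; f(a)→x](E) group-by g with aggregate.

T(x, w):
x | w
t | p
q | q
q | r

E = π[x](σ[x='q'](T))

Row counts bottom-up:
  T → 3
  σ[x='q'](T) → 2
  π[x](σ[x='q'](T)) → 2

|E| = 2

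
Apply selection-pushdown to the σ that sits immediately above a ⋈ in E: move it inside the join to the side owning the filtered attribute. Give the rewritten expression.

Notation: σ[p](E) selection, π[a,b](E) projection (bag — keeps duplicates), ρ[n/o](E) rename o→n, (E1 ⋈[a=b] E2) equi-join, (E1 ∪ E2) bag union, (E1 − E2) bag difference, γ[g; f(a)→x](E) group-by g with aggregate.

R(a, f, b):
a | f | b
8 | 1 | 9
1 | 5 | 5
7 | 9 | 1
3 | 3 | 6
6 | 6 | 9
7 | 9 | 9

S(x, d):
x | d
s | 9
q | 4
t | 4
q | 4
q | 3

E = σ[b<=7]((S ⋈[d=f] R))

σ filters on b, owned by the right side.
E' = (S ⋈[d=f] σ[b<=7](R))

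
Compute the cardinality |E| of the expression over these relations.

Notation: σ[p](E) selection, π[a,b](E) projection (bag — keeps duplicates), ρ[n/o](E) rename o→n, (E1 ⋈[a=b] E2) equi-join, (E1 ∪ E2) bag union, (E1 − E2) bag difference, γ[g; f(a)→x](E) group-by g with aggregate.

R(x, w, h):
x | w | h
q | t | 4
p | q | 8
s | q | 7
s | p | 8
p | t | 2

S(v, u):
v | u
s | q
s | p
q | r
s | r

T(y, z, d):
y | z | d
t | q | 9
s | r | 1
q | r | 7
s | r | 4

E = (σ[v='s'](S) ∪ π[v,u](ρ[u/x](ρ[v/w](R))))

Row counts bottom-up:
  S → 4
  σ[v='s'](S) → 3
  R → 5
  ρ[v/w](R) → 5
  ρ[u/x](ρ[v/w](R)) → 5
  π[v,u](ρ[u/x](ρ[v/w](R))) → 5
  (σ[v='s'](S) ∪ π[v,u](ρ[u/x](ρ[v/w](R)))) → 8

|E| = 8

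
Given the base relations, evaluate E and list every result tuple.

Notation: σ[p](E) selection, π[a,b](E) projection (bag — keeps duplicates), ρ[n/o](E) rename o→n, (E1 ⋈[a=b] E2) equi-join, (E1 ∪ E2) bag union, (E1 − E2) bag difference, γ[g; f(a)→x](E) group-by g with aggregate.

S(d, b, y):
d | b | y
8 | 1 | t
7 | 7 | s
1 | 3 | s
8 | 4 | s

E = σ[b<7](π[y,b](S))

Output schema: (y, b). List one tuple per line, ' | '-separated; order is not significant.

Subexpression sizes:
  S → 4
  π[y,b](S) → 4
  σ[b<7](π[y,b](S)) → 3

== RESULT ==
y | b
s | 3
s | 4
t | 1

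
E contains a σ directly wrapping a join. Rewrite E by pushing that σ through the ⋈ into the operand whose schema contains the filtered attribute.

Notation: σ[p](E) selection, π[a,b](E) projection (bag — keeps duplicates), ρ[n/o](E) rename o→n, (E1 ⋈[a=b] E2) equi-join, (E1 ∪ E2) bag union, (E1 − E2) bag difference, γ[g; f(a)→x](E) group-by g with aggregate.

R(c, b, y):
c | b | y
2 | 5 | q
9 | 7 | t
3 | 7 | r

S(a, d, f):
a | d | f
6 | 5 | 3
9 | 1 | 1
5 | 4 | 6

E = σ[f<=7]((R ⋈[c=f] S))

σ filters on f, owned by the right side.
E' = (R ⋈[c=f] σ[f<=7](S))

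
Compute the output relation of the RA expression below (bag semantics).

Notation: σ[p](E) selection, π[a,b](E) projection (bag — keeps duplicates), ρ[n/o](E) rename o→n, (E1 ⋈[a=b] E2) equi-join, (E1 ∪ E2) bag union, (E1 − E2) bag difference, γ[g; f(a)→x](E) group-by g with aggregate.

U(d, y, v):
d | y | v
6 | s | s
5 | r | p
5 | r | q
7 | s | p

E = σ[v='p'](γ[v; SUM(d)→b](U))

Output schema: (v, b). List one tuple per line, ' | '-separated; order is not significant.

Subexpression sizes:
  U → 4
  γ[v; SUM(d)→b](U) → 3
  σ[v='p'](γ[v; SUM(d)→b](U)) → 1

== RESULT ==
v | b
p | 12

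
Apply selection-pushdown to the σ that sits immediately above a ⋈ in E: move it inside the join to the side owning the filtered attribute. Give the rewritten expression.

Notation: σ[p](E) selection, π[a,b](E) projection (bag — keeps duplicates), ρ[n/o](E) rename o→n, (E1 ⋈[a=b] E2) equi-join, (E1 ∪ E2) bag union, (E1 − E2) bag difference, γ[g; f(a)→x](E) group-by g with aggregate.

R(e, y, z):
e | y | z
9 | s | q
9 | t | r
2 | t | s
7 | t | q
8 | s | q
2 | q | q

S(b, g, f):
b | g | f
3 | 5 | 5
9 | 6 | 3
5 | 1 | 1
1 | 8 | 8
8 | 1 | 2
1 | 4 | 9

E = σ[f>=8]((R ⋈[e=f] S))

σ filters on f, owned by the right side.
E' = (R ⋈[e=f] σ[f>=8](S))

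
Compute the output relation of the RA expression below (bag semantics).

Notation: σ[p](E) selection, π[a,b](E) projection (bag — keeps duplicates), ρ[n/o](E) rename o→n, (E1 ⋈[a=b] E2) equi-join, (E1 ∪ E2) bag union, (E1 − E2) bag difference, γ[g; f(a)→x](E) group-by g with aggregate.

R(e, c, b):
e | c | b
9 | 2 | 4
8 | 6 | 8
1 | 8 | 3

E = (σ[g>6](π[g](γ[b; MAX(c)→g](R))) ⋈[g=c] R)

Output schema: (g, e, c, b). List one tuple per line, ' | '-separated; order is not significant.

Per-node cardinality:
  R → 3
  γ[b; MAX(c)→g](R) → 3
  π[g](γ[b; MAX(c)→g](R)) → 3
  σ[g>6](π[g](γ[b; MAX(c)→g](R))) → 1
  R → 3
  (σ[g>6](π[g](γ[b; MAX(c)→g](R))) ⋈[g=c] R) → 1

== RESULT ==
g | e | c | b
8 | 1 | 8 | 3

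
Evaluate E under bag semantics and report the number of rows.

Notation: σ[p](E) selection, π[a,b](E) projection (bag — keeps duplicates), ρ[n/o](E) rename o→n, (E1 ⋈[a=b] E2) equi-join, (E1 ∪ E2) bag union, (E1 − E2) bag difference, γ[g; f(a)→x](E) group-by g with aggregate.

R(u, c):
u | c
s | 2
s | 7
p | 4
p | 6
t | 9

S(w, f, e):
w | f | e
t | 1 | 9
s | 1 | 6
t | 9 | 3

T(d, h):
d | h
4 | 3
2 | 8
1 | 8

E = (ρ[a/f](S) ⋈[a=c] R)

Stepwise |·|:
  S → 3
  ρ[a/f](S) → 3
  R → 5
  (ρ[a/f](S) ⋈[a=c] R) → 1

|E| = 1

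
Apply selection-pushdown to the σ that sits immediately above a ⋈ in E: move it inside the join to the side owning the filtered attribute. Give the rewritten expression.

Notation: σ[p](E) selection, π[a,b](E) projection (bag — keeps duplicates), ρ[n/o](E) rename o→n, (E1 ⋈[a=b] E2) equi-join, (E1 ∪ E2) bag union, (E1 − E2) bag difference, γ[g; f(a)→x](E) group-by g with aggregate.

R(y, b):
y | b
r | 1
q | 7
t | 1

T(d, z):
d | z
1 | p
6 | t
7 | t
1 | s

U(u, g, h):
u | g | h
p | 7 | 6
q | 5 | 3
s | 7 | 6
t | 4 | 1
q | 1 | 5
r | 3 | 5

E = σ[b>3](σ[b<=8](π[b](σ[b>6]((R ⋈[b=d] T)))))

σ filters on b, owned by the left side.
E' = σ[b>3](σ[b<=8](π[b]((σ[b>6](R) ⋈[b=d] T))))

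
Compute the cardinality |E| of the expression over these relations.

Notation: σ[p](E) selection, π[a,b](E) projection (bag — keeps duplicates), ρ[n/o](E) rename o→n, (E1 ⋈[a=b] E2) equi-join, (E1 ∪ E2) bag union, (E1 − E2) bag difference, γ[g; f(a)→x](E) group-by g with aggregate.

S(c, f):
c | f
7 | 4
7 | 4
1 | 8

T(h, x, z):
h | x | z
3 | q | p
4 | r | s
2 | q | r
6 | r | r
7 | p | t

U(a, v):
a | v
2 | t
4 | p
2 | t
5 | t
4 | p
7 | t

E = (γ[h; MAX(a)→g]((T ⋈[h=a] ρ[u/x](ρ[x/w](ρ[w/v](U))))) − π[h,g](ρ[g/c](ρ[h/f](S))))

Per-node cardinality:
  T → 5
  U → 6
  ρ[w/v](U) → 6
  ρ[x/w](ρ[w/v](U)) → 6
  ρ[u/x](ρ[x/w](ρ[w/v](U))) → 6
  (T ⋈[h=a] ρ[u/x](ρ[x/w](ρ[w/v](U)))) → 5
  γ[h; MAX(a)→g]((T ⋈[h=a] ρ[u/x](ρ[x/w](ρ[w/v](U))))) → 3
  S → 3
  ρ[h/f](S) → 3
  ρ[g/c](ρ[h/f](S)) → 3
  π[h,g](ρ[g/c](ρ[h/f](S))) → 3
  (γ[h; MAX(a)→g]((T ⋈[h=a] ρ[u/x](ρ[x/w](ρ[w/v](U))))) − π[h,g](ρ[g/c](ρ[h/f](S)))) → 3

|E| = 3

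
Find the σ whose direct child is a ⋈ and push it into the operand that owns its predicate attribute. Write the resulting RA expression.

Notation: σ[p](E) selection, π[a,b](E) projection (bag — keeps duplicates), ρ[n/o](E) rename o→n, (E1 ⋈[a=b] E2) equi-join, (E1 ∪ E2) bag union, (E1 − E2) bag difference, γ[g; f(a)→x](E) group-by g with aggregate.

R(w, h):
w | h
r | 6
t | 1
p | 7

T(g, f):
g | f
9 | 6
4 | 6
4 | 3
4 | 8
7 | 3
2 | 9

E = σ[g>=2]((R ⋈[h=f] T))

σ filters on g, owned by the right side.
E' = (R ⋈[h=f] σ[g>=2](T))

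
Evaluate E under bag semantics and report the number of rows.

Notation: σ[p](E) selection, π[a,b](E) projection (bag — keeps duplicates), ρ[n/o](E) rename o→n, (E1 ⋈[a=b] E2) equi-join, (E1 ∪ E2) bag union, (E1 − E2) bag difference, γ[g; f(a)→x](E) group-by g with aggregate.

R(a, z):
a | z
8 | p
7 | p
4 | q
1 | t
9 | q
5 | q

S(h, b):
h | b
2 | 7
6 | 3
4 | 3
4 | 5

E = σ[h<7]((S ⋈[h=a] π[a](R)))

Stepwise |·|:
  S → 4
  R → 6
  π[a](R) → 6
  (S ⋈[h=a] π[a](R)) → 2
  σ[h<7]((S ⋈[h=a] π[a](R))) → 2

|E| = 2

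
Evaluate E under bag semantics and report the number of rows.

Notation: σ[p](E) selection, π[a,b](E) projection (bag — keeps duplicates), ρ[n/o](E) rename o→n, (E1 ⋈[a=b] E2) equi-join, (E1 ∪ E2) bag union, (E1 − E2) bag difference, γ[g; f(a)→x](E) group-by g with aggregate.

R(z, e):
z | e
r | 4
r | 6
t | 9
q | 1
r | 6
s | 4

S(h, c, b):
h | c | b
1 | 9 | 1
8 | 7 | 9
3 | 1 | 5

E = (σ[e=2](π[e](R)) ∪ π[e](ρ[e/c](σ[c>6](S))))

Per-node cardinality:
  R → 6
  π[e](R) → 6
  σ[e=2](π[e](R)) → 0
  S → 3
  σ[c>6](S) → 2
  ρ[e/c](σ[c>6](S)) → 2
  π[e](ρ[e/c](σ[c>6](S))) → 2
  (σ[e=2](π[e](R)) ∪ π[e](ρ[e/c](σ[c>6](S)))) → 2

|E| = 2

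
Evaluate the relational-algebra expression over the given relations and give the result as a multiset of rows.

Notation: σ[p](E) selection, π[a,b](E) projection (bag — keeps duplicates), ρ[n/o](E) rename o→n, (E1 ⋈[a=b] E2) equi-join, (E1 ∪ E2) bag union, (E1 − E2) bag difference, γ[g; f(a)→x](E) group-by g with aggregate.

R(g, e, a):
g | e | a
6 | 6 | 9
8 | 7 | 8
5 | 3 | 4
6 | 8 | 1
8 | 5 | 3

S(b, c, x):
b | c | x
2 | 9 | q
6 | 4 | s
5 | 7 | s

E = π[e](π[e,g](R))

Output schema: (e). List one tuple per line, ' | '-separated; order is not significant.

Row counts bottom-up:
  R → 5
  π[e,g](R) → 5
  π[e](π[e,g](R)) → 5

== RESULT ==
e
3
5
6
7
8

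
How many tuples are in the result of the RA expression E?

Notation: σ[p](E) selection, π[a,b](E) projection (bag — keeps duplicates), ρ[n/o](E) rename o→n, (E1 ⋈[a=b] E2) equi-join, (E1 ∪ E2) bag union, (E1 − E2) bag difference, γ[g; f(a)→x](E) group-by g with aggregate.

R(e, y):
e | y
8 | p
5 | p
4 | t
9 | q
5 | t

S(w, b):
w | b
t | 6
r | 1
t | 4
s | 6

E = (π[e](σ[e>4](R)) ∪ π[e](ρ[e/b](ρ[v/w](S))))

Per-node cardinality:
  R → 5
  σ[e>4](R) → 4
  π[e](σ[e>4](R)) → 4
  S → 4
  ρ[v/w](S) → 4
  ρ[e/b](ρ[v/w](S)) → 4
  π[e](ρ[e/b](ρ[v/w](S))) → 4
  (π[e](σ[e>4](R)) ∪ π[e](ρ[e/b](ρ[v/w](S)))) → 8

|E| = 8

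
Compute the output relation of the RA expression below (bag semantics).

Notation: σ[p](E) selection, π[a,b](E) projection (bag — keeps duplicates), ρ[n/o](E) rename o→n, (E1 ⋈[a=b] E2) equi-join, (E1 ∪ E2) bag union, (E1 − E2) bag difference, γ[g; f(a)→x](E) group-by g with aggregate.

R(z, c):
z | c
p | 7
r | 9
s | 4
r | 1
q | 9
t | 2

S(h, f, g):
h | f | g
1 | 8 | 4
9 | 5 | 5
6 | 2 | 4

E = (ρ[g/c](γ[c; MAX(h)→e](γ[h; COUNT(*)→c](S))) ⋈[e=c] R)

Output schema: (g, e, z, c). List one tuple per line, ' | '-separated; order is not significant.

Per-node cardinality:
  S → 3
  γ[h; COUNT(*)→c](S) → 3
  γ[c; MAX(h)→e](γ[h; COUNT(*)→c](S)) → 1
  ρ[g/c](γ[c; MAX(h)→e](γ[h; COUNT(*)→c](S))) → 1
  R → 6
  (ρ[g/c](γ[c; MAX(h)→e](γ[h; COUNT(*)→c](S))) ⋈[e=c] R) → 2

== RESULT ==
g | e | z | c
1 | 9 | q | 9
1 | 9 | r | 9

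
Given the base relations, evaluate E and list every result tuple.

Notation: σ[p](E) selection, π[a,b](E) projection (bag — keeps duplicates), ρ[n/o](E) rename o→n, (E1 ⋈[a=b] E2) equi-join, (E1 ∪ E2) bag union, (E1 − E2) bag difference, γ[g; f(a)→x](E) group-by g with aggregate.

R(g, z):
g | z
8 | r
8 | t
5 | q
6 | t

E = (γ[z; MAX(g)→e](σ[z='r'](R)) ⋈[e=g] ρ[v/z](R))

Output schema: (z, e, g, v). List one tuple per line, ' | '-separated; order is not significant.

Subexpression sizes:
  R → 4
  σ[z='r'](R) → 1
  γ[z; MAX(g)→e](σ[z='r'](R)) → 1
  R → 4
  ρ[v/z](R) → 4
  (γ[z; MAX(g)→e](σ[z='r'](R)) ⋈[e=g] ρ[v/z](R)) → 2

== RESULT ==
z | e | g | v
r | 8 | 8 | r
r | 8 | 8 | t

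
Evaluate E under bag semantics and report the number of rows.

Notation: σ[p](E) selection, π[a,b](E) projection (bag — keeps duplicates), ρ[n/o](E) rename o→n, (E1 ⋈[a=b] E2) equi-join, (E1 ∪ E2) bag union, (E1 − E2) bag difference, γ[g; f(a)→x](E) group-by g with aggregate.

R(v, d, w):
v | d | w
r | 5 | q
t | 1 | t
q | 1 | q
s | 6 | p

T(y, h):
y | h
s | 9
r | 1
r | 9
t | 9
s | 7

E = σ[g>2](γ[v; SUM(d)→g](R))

Subexpression sizes:
  R → 4
  γ[v; SUM(d)→g](R) → 4
  σ[g>2](γ[v; SUM(d)→g](R)) → 2

|E| = 2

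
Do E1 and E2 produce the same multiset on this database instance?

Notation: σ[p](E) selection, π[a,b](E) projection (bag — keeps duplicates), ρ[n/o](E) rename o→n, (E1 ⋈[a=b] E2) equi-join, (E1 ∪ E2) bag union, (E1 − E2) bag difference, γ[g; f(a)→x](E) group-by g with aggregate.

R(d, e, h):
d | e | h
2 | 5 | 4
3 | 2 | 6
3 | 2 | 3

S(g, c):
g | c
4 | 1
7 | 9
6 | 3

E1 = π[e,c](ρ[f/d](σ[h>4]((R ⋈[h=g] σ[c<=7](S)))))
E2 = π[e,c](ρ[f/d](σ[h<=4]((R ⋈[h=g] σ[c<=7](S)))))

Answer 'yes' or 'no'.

E1 row counts bottom-up:
  R → 3
  S → 3
  σ[c<=7](S) → 2
  (R ⋈[h=g] σ[c<=7](S)) → 2
  σ[h>4]((R ⋈[h=g] σ[c<=7](S))) → 1
  ρ[f/d](σ[h>4]((R ⋈[h=g] σ[c<=7](S)))) → 1
  π[e,c](ρ[f/d](σ[h>4]((R ⋈[h=g] σ[c<=7](S))))) → 1
E2 row counts bottom-up:
  R → 3
  S → 3
  σ[c<=7](S) → 2
  (R ⋈[h=g] σ[c<=7](S)) → 2
  σ[h<=4]((R ⋈[h=g] σ[c<=7](S))) → 1
  ρ[f/d](σ[h<=4]((R ⋈[h=g] σ[c<=7](S)))) → 1
  π[e,c](ρ[f/d](σ[h<=4]((R ⋈[h=g] σ[c<=7](S))))) → 1

E1 result:
e | c
2 | 3
E2 result:
e | c
5 | 1
Witness: (2, 3) appears 1× in E1 but 0× in E2.

no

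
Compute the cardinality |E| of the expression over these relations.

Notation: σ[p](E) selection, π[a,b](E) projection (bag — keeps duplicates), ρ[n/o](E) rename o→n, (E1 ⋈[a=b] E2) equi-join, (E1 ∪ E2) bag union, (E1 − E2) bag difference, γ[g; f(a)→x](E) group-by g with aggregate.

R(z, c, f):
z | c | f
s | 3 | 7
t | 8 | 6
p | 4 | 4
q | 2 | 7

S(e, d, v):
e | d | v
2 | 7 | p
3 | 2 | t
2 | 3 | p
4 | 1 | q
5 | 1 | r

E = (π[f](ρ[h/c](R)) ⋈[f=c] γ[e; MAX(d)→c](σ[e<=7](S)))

Subexpression sizes:
  R → 4
  ρ[h/c](R) → 4
  π[f](ρ[h/c](R)) → 4
  S → 5
  σ[e<=7](S) → 5
  γ[e; MAX(d)→c](σ[e<=7](S)) → 4
  (π[f](ρ[h/c](R)) ⋈[f=c] γ[e; MAX(d)→c](σ[e<=7](S))) → 2

|E| = 2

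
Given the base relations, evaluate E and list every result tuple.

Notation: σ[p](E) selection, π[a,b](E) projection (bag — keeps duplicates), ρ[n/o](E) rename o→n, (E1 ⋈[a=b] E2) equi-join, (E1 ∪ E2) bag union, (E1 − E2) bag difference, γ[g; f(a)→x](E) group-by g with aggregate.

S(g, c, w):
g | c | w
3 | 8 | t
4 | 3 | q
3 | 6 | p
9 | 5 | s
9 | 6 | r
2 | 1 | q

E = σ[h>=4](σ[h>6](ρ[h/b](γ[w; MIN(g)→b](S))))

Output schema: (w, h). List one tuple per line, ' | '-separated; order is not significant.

Stepwise |·|:
  S → 6
  γ[w; MIN(g)→b](S) → 5
  ρ[h/b](γ[w; MIN(g)→b](S)) → 5
  σ[h>6](ρ[h/b](γ[w; MIN(g)→b](S))) → 2
  σ[h>=4](σ[h>6](ρ[h/b](γ[w; MIN(g)→b](S)))) → 2

== RESULT ==
w | h
r | 9
s | 9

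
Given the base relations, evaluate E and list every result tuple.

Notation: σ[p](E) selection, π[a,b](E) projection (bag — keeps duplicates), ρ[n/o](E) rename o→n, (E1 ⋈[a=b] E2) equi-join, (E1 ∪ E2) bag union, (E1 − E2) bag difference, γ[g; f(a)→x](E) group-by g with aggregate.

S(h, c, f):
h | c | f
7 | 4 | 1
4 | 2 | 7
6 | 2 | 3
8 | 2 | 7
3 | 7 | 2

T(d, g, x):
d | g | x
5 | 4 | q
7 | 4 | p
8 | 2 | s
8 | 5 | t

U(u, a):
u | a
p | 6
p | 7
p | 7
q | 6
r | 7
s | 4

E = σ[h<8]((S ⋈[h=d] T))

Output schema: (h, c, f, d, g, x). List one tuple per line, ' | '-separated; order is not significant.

Row counts bottom-up:
  S → 5
  T → 4
  (S ⋈[h=d] T) → 3
  σ[h<8]((S ⋈[h=d] T)) → 1

== RESULT ==
h | c | f | d | g | x
7 | 4 | 1 | 7 | 4 | p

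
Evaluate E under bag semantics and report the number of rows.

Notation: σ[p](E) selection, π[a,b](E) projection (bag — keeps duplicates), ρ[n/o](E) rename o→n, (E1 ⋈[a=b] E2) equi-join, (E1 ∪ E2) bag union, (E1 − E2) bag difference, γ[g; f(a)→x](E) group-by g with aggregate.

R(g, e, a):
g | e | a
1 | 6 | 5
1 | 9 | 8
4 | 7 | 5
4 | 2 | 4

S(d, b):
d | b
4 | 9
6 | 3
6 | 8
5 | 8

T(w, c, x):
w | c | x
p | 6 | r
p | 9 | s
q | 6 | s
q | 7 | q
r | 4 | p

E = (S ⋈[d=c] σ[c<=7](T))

Stepwise |·|:
  S → 4
  T → 5
  σ[c<=7](T) → 4
  (S ⋈[d=c] σ[c<=7](T)) → 5

|E| = 5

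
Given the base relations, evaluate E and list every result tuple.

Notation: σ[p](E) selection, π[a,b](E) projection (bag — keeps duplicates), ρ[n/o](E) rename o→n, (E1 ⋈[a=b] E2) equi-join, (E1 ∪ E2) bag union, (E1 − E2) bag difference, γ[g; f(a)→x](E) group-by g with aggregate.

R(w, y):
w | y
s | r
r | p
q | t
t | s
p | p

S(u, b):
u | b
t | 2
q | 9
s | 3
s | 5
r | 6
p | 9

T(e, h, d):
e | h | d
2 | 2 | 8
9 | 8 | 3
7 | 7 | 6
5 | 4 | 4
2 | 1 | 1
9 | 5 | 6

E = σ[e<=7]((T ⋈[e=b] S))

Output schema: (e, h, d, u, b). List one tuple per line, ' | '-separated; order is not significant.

Subexpression sizes:
  T → 6
  S → 6
  (T ⋈[e=b] S) → 7
  σ[e<=7]((T ⋈[e=b] S)) → 3

== RESULT ==
e | h | d | u | b
2 | 1 | 1 | t | 2
2 | 2 | 8 | t | 2
5 | 4 | 4 | s | 5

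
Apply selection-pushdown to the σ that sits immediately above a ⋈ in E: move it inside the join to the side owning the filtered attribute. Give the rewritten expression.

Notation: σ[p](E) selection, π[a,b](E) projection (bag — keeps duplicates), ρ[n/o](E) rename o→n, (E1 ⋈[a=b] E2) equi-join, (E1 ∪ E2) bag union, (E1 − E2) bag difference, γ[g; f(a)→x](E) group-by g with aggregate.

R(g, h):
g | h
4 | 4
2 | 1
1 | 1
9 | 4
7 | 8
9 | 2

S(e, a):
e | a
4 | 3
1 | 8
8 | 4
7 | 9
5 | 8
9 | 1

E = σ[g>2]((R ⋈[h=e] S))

σ filters on g, owned by the left side.
E' = (σ[g>2](R) ⋈[h=e] S)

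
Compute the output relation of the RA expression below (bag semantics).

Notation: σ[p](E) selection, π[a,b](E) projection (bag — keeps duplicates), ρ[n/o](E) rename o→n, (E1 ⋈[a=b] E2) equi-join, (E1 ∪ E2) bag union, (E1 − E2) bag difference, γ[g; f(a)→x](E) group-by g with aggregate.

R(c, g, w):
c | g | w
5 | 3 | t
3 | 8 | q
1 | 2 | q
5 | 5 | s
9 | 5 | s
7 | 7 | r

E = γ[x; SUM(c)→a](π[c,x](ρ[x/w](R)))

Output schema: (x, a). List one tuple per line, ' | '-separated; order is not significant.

Subexpression sizes:
  R → 6
  ρ[x/w](R) → 6
  π[c,x](ρ[x/w](R)) → 6
  γ[x; SUM(c)→a](π[c,x](ρ[x/w](R))) → 4

== RESULT ==
x | a
q | 4
r | 7
s | 14
t | 5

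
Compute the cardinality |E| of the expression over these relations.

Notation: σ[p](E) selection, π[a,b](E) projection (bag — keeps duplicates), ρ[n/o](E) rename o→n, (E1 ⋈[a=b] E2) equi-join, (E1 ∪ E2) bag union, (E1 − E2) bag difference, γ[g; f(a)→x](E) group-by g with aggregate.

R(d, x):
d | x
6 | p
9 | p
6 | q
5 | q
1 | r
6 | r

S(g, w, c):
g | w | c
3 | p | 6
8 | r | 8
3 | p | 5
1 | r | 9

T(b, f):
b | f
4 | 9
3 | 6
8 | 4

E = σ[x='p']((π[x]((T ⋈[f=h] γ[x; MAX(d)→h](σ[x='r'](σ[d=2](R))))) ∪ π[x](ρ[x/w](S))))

Row counts bottom-up:
  T → 3
  R → 6
  σ[d=2](R) → 0
  σ[x='r'](σ[d=2](R)) → 0
  γ[x; MAX(d)→h](σ[x='r'](σ[d=2](R))) → 0
  (T ⋈[f=h] γ[x; MAX(d)→h](σ[x='r'](σ[d=2](R)))) → 0
  π[x]((T ⋈[f=h] γ[x; MAX(d)→h](σ[x='r'](σ[d=2](R))))) → 0
  S → 4
  ρ[x/w](S) → 4
  π[x](ρ[x/w](S)) → 4
  (π[x]((T ⋈[f=h] γ[x; MAX(d)→h](σ[x='r'](σ[d=2](R))))) ∪ π[x](ρ[x/w](S))) → 4
  σ[x='p']((π[x]((T ⋈[f=h] γ[x; MAX(d)→h](σ[x='r'](σ[d=2](R))))) ∪ π[x](ρ[x/w](S)))) → 2

|E| = 2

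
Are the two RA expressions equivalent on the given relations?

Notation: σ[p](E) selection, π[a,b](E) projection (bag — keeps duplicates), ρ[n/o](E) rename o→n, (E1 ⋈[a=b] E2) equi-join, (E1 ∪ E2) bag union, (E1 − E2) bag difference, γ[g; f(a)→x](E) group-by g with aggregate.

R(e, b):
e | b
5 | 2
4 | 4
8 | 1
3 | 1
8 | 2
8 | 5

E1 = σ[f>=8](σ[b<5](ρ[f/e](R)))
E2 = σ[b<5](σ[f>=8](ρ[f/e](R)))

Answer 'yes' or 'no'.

E1 stepwise |·|:
  R → 6
  ρ[f/e](R) → 6
  σ[b<5](ρ[f/e](R)) → 5
  σ[f>=8](σ[b<5](ρ[f/e](R))) → 2
E2 stepwise |·|:
  R → 6
  ρ[f/e](R) → 6
  σ[f>=8](ρ[f/e](R)) → 3
  σ[b<5](σ[f>=8](ρ[f/e](R))) → 2

E1 and E2 produce the same multiset:
f | b
8 | 1
8 | 2

yes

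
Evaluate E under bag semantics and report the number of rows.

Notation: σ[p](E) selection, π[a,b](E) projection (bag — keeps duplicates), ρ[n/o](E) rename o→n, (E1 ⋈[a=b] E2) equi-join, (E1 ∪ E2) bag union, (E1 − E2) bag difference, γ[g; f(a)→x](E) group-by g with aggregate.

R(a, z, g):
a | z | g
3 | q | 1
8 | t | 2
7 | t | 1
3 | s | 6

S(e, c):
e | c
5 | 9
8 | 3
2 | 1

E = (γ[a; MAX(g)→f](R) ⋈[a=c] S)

Row counts bottom-up:
  R → 4
  γ[a; MAX(g)→f](R) → 3
  S → 3
  (γ[a; MAX(g)→f](R) ⋈[a=c] S) → 1

|E| = 1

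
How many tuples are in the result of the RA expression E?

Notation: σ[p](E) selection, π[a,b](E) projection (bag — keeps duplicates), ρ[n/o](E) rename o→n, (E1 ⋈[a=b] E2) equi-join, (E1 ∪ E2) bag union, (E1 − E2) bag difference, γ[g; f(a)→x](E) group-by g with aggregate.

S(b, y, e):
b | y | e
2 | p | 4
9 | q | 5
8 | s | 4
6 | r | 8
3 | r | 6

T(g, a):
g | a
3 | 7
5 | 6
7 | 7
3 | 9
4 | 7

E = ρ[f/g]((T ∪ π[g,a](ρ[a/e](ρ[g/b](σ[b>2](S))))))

Stepwise |·|:
  T → 5
  S → 5
  σ[b>2](S) → 4
  ρ[g/b](σ[b>2](S)) → 4
  ρ[a/e](ρ[g/b](σ[b>2](S))) → 4
  π[g,a](ρ[a/e](ρ[g/b](σ[b>2](S)))) → 4
  (T ∪ π[g,a](ρ[a/e](ρ[g/b](σ[b>2](S))))) → 9
  ρ[f/g]((T ∪ π[g,a](ρ[a/e](ρ[g/b](σ[b>2](S)))))) → 9

|E| = 9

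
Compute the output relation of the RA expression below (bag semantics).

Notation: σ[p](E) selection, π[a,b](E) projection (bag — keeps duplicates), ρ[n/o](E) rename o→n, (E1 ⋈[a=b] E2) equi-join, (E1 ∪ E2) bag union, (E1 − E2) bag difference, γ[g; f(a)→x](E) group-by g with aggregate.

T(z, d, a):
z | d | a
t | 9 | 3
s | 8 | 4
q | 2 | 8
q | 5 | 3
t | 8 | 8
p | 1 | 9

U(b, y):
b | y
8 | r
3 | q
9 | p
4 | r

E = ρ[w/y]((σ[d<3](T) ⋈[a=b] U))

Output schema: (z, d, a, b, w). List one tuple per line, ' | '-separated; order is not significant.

Stepwise |·|:
  T → 6
  σ[d<3](T) → 2
  U → 4
  (σ[d<3](T) ⋈[a=b] U) → 2
  ρ[w/y]((σ[d<3](T) ⋈[a=b] U)) → 2

== RESULT ==
z | d | a | b | w
p | 1 | 9 | 9 | p
q | 2 | 8 | 8 | r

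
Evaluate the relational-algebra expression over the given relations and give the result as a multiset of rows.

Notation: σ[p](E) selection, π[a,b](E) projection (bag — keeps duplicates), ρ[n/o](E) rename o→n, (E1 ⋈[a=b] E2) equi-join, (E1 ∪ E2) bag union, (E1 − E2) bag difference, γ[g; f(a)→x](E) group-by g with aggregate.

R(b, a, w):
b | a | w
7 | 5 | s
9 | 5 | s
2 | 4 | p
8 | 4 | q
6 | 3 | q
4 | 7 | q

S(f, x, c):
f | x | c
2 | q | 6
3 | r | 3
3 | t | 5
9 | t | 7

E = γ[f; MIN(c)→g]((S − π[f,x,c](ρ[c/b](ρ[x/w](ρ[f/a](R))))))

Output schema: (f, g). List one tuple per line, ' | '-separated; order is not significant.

Stepwise |·|:
  S → 4
  R → 6
  ρ[f/a](R) → 6
  ρ[x/w](ρ[f/a](R)) → 6
  ρ[c/b](ρ[x/w](ρ[f/a](R))) → 6
  π[f,x,c](ρ[c/b](ρ[x/w](ρ[f/a](R)))) → 6
  (S − π[f,x,c](ρ[c/b](ρ[x/w](ρ[f/a](R))))) → 4
  γ[f; MIN(c)→g]((S − π[f,x,c](ρ[c/b](ρ[x/w](ρ[f/a](R)))))) → 3

== RESULT ==
f | g
2 | 6
3 | 3
9 | 7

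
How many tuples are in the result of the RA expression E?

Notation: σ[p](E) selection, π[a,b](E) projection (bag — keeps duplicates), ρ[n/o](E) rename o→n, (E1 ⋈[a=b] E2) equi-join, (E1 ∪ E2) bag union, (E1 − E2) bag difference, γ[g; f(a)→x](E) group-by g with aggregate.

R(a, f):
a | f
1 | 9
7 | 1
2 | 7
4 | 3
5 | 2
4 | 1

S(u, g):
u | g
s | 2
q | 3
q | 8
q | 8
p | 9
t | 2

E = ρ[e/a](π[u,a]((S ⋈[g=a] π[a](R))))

Row counts bottom-up:
  S → 6
  R → 6
  π[a](R) → 6
  (S ⋈[g=a] π[a](R)) → 2
  π[u,a]((S ⋈[g=a] π[a](R))) → 2
  ρ[e/a](π[u,a]((S ⋈[g=a] π[a](R)))) → 2

|E| = 2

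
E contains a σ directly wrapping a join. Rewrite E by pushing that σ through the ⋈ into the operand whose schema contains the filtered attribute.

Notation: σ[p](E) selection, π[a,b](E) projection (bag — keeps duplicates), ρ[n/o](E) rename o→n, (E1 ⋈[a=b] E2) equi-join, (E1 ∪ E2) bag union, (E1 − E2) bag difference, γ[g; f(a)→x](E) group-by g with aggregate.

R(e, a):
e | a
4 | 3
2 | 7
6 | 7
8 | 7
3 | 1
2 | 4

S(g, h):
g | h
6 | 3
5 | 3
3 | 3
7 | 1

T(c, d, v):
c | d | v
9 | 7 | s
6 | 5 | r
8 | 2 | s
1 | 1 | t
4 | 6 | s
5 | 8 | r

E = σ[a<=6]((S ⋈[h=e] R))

σ filters on a, owned by the right side.
E' = (S ⋈[h=e] σ[a<=6](R))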